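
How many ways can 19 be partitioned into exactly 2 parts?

9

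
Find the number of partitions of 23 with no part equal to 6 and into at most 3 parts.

There are too many to list fully; the first 12 (by largest part) are:
23
22, 1
21, 2
21, 1, 1
20, 3
20, 2, 1
19, 4
19, 3, 1
19, 2, 2
18, 5
18, 4, 1
18, 3, 2
…and 35 more, for 47 total.

47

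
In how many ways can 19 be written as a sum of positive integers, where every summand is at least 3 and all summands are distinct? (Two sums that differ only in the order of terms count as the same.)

They are:
19
3 + 16
4 + 15
5 + 14
6 + 13
7 + 12
3 + 4 + 12
8 + 11
3 + 5 + 11
9 + 10
3 + 6 + 10
4 + 5 + 10
3 + 7 + 9
4 + 6 + 9
4 + 7 + 8
5 + 6 + 8
3 + 4 + 5 + 7

17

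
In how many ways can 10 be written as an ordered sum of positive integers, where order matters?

Each of the 9 gaps between 10 units is either a break or not: 2^9 = 512.

512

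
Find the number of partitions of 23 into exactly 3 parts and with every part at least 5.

10

Listing the qualifying partitions of 23:
5, 5, 13
5, 6, 12
5, 7, 11
6, 6, 11
5, 8, 10
6, 7, 10
5, 9, 9
6, 8, 9
7, 7, 9
7, 8, 8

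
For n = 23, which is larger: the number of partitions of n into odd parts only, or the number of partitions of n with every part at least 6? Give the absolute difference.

92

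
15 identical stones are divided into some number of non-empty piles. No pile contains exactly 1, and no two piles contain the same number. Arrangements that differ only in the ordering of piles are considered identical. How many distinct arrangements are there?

15

Listing the qualifying partitions of 15:
15
13, 2
12, 3
11, 4
10, 5
10, 3, 2
9, 6
9, 4, 2
8, 7
8, 5, 2
8, 4, 3
7, 6, 2
7, 5, 3
6, 5, 4
6, 4, 3, 2
That's 15 in total.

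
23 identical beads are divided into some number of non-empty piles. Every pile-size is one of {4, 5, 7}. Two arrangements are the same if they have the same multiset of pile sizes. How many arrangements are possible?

They are:
7 + 7 + 5 + 4
7 + 4 + 4 + 4 + 4
5 + 5 + 5 + 4 + 4

3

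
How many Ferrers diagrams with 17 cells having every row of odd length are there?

38

A partial list (first 12 by largest part):
17
15, 1, 1
13, 3, 1
13, 1, 1, 1, 1
11, 5, 1
11, 3, 3
11, 3, 1, 1, 1
11, 1, 1, 1, 1, 1, 1
9, 7, 1
9, 5, 3
9, 5, 1, 1, 1
9, 3, 3, 1, 1
…and 26 more, for 38 total.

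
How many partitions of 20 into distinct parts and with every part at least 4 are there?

12

The partitions of 20 that satisfy the conditions:
20
16 + 4
15 + 5
14 + 6
13 + 7
12 + 8
11 + 9
11 + 5 + 4
10 + 6 + 4
9 + 7 + 4
9 + 6 + 5
8 + 7 + 5
That's 12 in total.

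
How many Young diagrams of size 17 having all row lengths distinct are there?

A partial list (first 12 by largest part):
17
16,1
15,2
14,3
14,2,1
13,4
13,3,1
12,5
12,4,1
12,3,2
11,6
11,5,1
…and 26 more, for 38 total.

38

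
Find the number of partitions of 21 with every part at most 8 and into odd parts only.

There are too many to list fully; the first 12 (by largest part) are:
7,7,7
1,1,5,7,7
1,3,3,7,7
1,1,1,1,3,7,7
1,1,1,1,1,1,1,7,7
1,3,5,5,7
1,1,1,1,5,5,7
3,3,3,5,7
1,1,1,3,3,5,7
1,1,1,1,1,1,3,5,7
1,1,1,1,1,1,1,1,1,5,7
1,1,3,3,3,3,7
…and 26 more, for 38 total.

38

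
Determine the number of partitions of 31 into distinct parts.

Direct enumeration gives 340 partitions.

340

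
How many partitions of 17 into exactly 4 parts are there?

There are too many to list fully; the first 12 (by largest part) are:
1, 1, 1, 14
1, 1, 2, 13
1, 1, 3, 12
1, 2, 2, 12
1, 1, 4, 11
1, 2, 3, 11
2, 2, 2, 11
1, 1, 5, 10
1, 2, 4, 10
1, 3, 3, 10
2, 2, 3, 10
1, 1, 6, 9
…and 27 more, for 39 total.

39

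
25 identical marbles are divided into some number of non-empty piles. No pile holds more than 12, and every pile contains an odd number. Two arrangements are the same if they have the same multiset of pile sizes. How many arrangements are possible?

103

Systematic enumeration (by largest part, then next-largest, …) yields 103.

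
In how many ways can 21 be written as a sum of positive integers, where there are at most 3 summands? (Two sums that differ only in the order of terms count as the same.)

There are too many to list fully; the first 12 (by largest part) are:
21
20+1
19+2
19+1+1
18+3
18+2+1
17+4
17+3+1
17+2+2
16+5
16+4+1
16+3+2
…and 36 more, for 48 total.

48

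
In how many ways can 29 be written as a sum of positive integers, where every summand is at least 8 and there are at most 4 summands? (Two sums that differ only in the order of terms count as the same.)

Listing the qualifying partitions of 29:
29
21,8
20,9
19,10
18,11
17,12
16,13
15,14
13,8,8
12,9,8
11,10,8
11,9,9
10,10,9

13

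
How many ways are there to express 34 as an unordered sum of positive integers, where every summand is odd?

There are 512 such partitions.

512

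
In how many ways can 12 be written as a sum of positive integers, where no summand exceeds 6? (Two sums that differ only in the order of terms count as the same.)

58

A partial list (first 12 by largest part):
6 + 6
6 + 5 + 1
6 + 4 + 2
6 + 4 + 1 + 1
6 + 3 + 3
6 + 3 + 2 + 1
6 + 3 + 1 + 1 + 1
6 + 2 + 2 + 2
6 + 2 + 2 + 1 + 1
6 + 2 + 1 + 1 + 1 + 1
6 + 1 + 1 + 1 + 1 + 1 + 1
5 + 5 + 2
…and 46 more, for 58 total.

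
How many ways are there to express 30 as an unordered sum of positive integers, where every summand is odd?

A full systematic count gives 296.

296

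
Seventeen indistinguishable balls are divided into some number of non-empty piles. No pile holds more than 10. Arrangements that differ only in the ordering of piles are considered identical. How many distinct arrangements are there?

267

Enumerating by decreasing first part gives 267 partitions in all.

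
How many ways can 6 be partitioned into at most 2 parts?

4

The partitions of 6 that satisfy the conditions:
6
5, 1
4, 2
3, 3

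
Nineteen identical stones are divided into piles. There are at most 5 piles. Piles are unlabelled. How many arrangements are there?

Enumerating by decreasing first part gives 164 partitions in all.

164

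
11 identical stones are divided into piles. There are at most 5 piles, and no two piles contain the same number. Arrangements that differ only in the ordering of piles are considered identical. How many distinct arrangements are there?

12

Enumerating:
11
1,10
2,9
3,8
1,2,8
4,7
1,3,7
5,6
1,4,6
2,3,6
2,4,5
1,2,3,5
Counting gives 12.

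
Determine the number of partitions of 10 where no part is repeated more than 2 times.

Enumerating:
10
9+1
8+2
8+1+1
7+3
7+2+1
6+4
6+3+1
6+2+2
6+2+1+1
5+5
5+4+1
5+3+2
5+3+1+1
5+2+2+1
4+4+2
4+4+1+1
4+3+3
4+3+2+1
4+2+2+1+1
3+3+2+2
3+3+2+1+1

22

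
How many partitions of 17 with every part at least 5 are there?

7

The partitions of 17 that satisfy the conditions:
17
12+5
11+6
10+7
9+8
7+5+5
6+6+5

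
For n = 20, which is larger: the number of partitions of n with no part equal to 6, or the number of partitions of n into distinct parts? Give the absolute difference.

Partitions of 20 with no part equal to 6: 492.
Partitions of 20 into distinct parts: 64.
|492 − 64| = 428.

428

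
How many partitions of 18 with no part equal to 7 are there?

A full systematic count gives 329.

329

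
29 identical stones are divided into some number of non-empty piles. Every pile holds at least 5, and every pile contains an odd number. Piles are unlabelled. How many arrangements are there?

11

Enumerating:
29
19 + 5 + 5
17 + 7 + 5
15 + 9 + 5
15 + 7 + 7
13 + 11 + 5
13 + 9 + 7
11 + 11 + 7
11 + 9 + 9
9 + 5 + 5 + 5 + 5
7 + 7 + 5 + 5 + 5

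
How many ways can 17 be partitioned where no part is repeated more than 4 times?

Enumerating by decreasing first part gives 205 partitions in all.

205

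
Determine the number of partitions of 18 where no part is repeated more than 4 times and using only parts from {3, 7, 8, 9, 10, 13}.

4

Listing the qualifying partitions of 18:
10+8
9+9
9+3+3+3
8+7+3
That's 4 in total.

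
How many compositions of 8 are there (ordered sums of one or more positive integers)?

The number of compositions of n is 2^(n−1); here 2^7 = 128.

128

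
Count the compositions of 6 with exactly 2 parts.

5

Equivalently, choose which 1 of the 5 gaps become plus signs: C(5,1) = 5.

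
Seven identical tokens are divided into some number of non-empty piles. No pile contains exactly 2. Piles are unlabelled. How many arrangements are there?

8

Listing the qualifying partitions of 7:
7
6, 1
5, 1, 1
4, 3
4, 1, 1, 1
3, 3, 1
3, 1, 1, 1, 1
1, 1, 1, 1, 1, 1, 1
That's 8 in total.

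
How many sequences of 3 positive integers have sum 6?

A composition of 6 into 3 positive parts is chosen by placing 2 dividers among the 5 gaps between 6 units: C(5,2) = 10.

10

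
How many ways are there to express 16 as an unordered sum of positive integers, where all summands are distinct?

A partial list (first 12 by largest part):
16
1, 15
2, 14
3, 13
1, 2, 13
4, 12
1, 3, 12
5, 11
1, 4, 11
2, 3, 11
6, 10
1, 5, 10
…and 20 more, for 32 total.

32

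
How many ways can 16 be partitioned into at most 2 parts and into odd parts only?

4

The partitions of 16 that satisfy the conditions:
15+1
13+3
11+5
9+7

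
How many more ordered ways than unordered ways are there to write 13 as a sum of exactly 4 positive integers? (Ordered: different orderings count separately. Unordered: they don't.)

Ordered (compositions into 4 parts): C(12,3) = 220.
Partitions of 13 into exactly 4 parts: 18.
Difference: 220 − 18 = 202.

202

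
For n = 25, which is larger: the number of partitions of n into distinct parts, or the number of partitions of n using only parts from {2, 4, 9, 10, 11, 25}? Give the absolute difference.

Partitions of 25 into distinct parts: 142.
Partitions of 25 using only parts from {2, 4, 9, 10, 11, 25}: 14.
|142 − 14| = 128.

128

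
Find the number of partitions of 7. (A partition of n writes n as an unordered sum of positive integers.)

15

Enumerating:
7
6,1
5,2
5,1,1
4,3
4,2,1
4,1,1,1
3,3,1
3,2,2
3,2,1,1
3,1,1,1,1
2,2,2,1
2,2,1,1,1
2,1,1,1,1,1
1,1,1,1,1,1,1
That's 15 in total.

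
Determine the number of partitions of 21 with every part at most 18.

788

Systematic enumeration (by largest part, then next-largest, …) yields 788.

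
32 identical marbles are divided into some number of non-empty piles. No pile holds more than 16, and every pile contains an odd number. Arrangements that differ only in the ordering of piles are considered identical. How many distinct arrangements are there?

There are 314 such partitions.

314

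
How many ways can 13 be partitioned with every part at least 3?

They are:
13
10 + 3
9 + 4
8 + 5
7 + 6
7 + 3 + 3
6 + 4 + 3
5 + 5 + 3
5 + 4 + 4
4 + 3 + 3 + 3
Counting gives 10.

10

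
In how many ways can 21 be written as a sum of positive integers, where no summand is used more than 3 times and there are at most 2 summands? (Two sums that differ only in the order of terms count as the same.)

11

Listing the qualifying partitions of 21:
21
1,20
2,19
3,18
4,17
5,16
6,15
7,14
8,13
9,12
10,11
That's 11 in total.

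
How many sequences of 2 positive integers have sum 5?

4

A composition of 5 into 2 positive parts is chosen by placing 1 dividers among the 4 gaps between 5 units: C(4,1) = 4.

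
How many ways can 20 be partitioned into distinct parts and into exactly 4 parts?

23

Enumerating:
14 + 3 + 2 + 1
13 + 4 + 2 + 1
12 + 5 + 2 + 1
12 + 4 + 3 + 1
11 + 6 + 2 + 1
11 + 5 + 3 + 1
11 + 4 + 3 + 2
10 + 7 + 2 + 1
10 + 6 + 3 + 1
10 + 5 + 4 + 1
10 + 5 + 3 + 2
9 + 8 + 2 + 1
9 + 7 + 3 + 1
9 + 6 + 4 + 1
9 + 6 + 3 + 2
9 + 5 + 4 + 2
8 + 7 + 4 + 1
8 + 7 + 3 + 2
8 + 6 + 5 + 1
8 + 6 + 4 + 2
8 + 5 + 4 + 3
7 + 6 + 5 + 2
7 + 6 + 4 + 3
Counting gives 23.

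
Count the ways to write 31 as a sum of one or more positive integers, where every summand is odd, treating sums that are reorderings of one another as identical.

340

Systematic enumeration (by largest part, then next-largest, …) yields 340.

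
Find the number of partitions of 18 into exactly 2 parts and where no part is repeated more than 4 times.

9

They are:
17, 1
16, 2
15, 3
14, 4
13, 5
12, 6
11, 7
10, 8
9, 9
That's 9 in total.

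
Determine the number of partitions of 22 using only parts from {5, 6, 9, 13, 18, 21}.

2

They are:
13 + 9
6 + 6 + 5 + 5
That's 2 in total.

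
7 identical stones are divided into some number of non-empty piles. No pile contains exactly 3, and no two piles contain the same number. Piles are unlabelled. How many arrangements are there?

The partitions of 7 that satisfy the conditions:
7
6+1
5+2
4+2+1

4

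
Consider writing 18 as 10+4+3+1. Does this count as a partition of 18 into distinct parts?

The parts sum to 18, and the condition 'all summands are distinct' holds.

Yes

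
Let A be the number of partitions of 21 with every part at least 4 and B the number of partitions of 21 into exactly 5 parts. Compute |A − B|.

74

Partitions of 21 with every part at least 4: 27.
Partitions of 21 into exactly 5 parts: 101.
|27 − 101| = 74.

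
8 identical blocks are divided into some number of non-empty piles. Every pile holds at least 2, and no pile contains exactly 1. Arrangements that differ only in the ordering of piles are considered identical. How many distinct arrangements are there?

7

Enumerating:
8
2 + 6
3 + 5
4 + 4
2 + 2 + 4
2 + 3 + 3
2 + 2 + 2 + 2
Counting gives 7.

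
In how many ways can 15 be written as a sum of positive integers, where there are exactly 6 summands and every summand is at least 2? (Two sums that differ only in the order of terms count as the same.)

3

Enumerating:
5, 2, 2, 2, 2, 2
4, 3, 2, 2, 2, 2
3, 3, 3, 2, 2, 2
That's 3 in total.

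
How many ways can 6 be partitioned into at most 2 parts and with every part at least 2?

3

Enumerating:
6
4 + 2
3 + 3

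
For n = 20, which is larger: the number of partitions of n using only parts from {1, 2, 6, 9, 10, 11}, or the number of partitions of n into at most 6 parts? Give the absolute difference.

226

Partitions of 20 using only parts from {1, 2, 6, 9, 10, 11}: 56.
Partitions of 20 into at most 6 parts: 282.
|56 − 282| = 226.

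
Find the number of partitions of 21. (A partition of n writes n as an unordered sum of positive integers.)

792

A full systematic count gives 792.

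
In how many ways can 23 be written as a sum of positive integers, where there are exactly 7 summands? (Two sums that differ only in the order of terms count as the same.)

164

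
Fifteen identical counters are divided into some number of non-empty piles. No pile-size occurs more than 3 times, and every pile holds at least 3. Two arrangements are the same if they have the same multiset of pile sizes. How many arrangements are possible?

16

The partitions of 15 that satisfy the conditions:
15
12+3
11+4
10+5
9+6
9+3+3
8+7
8+4+3
7+5+3
7+4+4
6+6+3
6+5+4
6+3+3+3
5+5+5
5+4+3+3
4+4+4+3
Counting gives 16.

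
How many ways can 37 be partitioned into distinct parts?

There are 760 such partitions.

760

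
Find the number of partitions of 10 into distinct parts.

Listing the qualifying partitions of 10:
10
9, 1
8, 2
7, 3
7, 2, 1
6, 4
6, 3, 1
5, 4, 1
5, 3, 2
4, 3, 2, 1

10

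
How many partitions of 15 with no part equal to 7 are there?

Enumerating by decreasing first part gives 154 partitions in all.

154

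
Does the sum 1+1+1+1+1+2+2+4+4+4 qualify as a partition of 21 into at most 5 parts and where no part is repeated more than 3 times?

The parts sum to 21, and the condition 'there are at most 5 summands' is violated.

No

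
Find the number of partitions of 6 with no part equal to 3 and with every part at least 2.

They are:
6
4 + 2
2 + 2 + 2
Counting gives 3.

3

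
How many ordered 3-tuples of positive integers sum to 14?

Equivalently, choose which 2 of the 13 gaps become plus signs: C(13,2) = 78.

78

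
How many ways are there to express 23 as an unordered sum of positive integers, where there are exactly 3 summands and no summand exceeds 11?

Listing the qualifying partitions of 23:
11,11,1
11,10,2
11,9,3
11,8,4
11,7,5
11,6,6
10,10,3
10,9,4
10,8,5
10,7,6
9,9,5
9,8,6
9,7,7
8,8,7
That's 14 in total.

14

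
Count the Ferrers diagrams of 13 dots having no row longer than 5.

57

A partial list (first 12 by largest part):
5 + 5 + 3
5 + 5 + 2 + 1
5 + 5 + 1 + 1 + 1
5 + 4 + 4
5 + 4 + 3 + 1
5 + 4 + 2 + 2
5 + 4 + 2 + 1 + 1
5 + 4 + 1 + 1 + 1 + 1
5 + 3 + 3 + 2
5 + 3 + 3 + 1 + 1
5 + 3 + 2 + 2 + 1
5 + 3 + 2 + 1 + 1 + 1
…and 45 more, for 57 total.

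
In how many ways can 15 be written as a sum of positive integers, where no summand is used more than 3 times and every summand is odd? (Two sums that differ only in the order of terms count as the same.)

13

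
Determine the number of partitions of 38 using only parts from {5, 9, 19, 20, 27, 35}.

Listing the qualifying partitions of 38:
20,9,9
19,19
19,9,5,5
9,9,5,5,5,5

4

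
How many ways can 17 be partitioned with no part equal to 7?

Direct enumeration gives 255 partitions.

255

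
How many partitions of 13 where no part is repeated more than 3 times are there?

64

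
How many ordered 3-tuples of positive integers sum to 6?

By stars and bars with positive parts, the count is C(5,2) = 10.

10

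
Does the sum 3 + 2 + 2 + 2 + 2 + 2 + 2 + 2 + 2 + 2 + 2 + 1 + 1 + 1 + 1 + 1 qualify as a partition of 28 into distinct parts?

No

The parts sum to 28, and the condition 'all summands are distinct' is violated.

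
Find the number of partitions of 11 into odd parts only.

12

Listing the qualifying partitions of 11:
11
1 + 1 + 9
1 + 3 + 7
1 + 1 + 1 + 1 + 7
1 + 5 + 5
3 + 3 + 5
1 + 1 + 1 + 3 + 5
1 + 1 + 1 + 1 + 1 + 1 + 5
1 + 1 + 3 + 3 + 3
1 + 1 + 1 + 1 + 1 + 3 + 3
1 + 1 + 1 + 1 + 1 + 1 + 1 + 1 + 3
1 + 1 + 1 + 1 + 1 + 1 + 1 + 1 + 1 + 1 + 1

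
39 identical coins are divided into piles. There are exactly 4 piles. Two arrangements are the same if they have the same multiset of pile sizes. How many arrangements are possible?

441

Counting exhaustively, 441 partitions satisfy the conditions.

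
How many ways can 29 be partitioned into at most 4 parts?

Systematic enumeration (by largest part, then next-largest, …) yields 270.

270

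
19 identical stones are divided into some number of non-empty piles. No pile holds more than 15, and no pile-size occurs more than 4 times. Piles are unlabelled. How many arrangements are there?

318

A full systematic count gives 318.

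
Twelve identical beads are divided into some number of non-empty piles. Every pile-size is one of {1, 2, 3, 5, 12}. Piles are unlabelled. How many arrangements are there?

There are too many to list fully; the first 12 (by largest part) are:
12
2+5+5
1+1+5+5
1+3+3+5
2+2+3+5
1+1+2+3+5
1+1+1+1+3+5
1+2+2+2+5
1+1+1+2+2+5
1+1+1+1+1+2+5
1+1+1+1+1+1+1+5
3+3+3+3
…and 18 more, for 30 total.

30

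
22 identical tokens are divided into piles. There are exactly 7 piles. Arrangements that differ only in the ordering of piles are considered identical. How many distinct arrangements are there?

131

Direct enumeration gives 131 partitions.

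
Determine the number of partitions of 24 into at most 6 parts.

Direct enumeration gives 532 partitions.

532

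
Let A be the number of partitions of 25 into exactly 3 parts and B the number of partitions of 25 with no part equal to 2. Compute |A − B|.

651

Partitions of 25 into exactly 3 parts: 52.
Partitions of 25 with no part equal to 2: 703.
|52 − 703| = 651.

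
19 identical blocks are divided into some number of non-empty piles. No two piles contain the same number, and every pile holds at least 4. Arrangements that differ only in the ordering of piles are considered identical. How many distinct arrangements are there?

11

Enumerating:
19
4, 15
5, 14
6, 13
7, 12
8, 11
9, 10
4, 5, 10
4, 6, 9
4, 7, 8
5, 6, 8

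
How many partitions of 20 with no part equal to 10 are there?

Counting exhaustively, 585 partitions satisfy the conditions.

585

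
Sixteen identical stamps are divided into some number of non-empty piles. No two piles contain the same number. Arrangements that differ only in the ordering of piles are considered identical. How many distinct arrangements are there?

A partial list (first 12 by largest part):
16
15, 1
14, 2
13, 3
13, 2, 1
12, 4
12, 3, 1
11, 5
11, 4, 1
11, 3, 2
10, 6
10, 5, 1
…and 20 more, for 32 total.

32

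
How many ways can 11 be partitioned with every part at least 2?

14

They are:
11
2, 9
3, 8
4, 7
2, 2, 7
5, 6
2, 3, 6
2, 4, 5
3, 3, 5
2, 2, 2, 5
3, 4, 4
2, 2, 3, 4
2, 3, 3, 3
2, 2, 2, 2, 3
Counting gives 14.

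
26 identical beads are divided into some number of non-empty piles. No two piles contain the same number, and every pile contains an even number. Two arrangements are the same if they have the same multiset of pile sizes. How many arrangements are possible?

18

They are:
26
24+2
22+4
20+6
20+4+2
18+8
18+6+2
16+10
16+8+2
16+6+4
14+12
14+10+2
14+8+4
14+6+4+2
12+10+4
12+8+6
12+8+4+2
10+8+6+2
Counting gives 18.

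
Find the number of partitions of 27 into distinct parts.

192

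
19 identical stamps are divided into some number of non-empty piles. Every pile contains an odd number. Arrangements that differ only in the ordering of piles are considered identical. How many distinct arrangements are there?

A partial list (first 12 by largest part):
19
17,1,1
15,3,1
15,1,1,1,1
13,5,1
13,3,3
13,3,1,1,1
13,1,1,1,1,1,1
11,7,1
11,5,3
11,5,1,1,1
11,3,3,1,1
…and 42 more, for 54 total.

54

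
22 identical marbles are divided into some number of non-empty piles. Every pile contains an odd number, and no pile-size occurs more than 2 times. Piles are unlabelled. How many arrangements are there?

23

Listing the qualifying partitions of 22:
21, 1
19, 3
17, 5
17, 3, 1, 1
15, 7
15, 5, 1, 1
15, 3, 3, 1
13, 9
13, 7, 1, 1
13, 5, 3, 1
11, 11
11, 9, 1, 1
11, 7, 3, 1
11, 5, 5, 1
11, 5, 3, 3
9, 9, 3, 1
9, 7, 5, 1
9, 7, 3, 3
9, 5, 5, 3
9, 5, 3, 3, 1, 1
7, 7, 5, 3
7, 7, 3, 3, 1, 1
7, 5, 5, 3, 1, 1
That's 23 in total.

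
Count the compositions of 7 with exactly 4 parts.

20

Equivalently, choose which 3 of the 6 gaps become plus signs: C(6,3) = 20.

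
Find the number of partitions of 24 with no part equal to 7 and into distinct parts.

92

A full systematic count gives 92.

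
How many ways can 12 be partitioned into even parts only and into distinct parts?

4

They are:
12
10 + 2
8 + 4
6 + 4 + 2
Counting gives 4.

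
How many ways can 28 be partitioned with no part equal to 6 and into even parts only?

Systematic enumeration (by largest part, then next-largest, …) yields 79.

79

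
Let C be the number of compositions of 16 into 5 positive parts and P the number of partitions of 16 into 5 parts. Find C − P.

1328

Compositions: C(15,4) = 1365.
Unordered (partitions into 5 parts): 37.
Difference: 1365 − 37 = 1328.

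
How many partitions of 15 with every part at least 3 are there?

They are:
15
12, 3
11, 4
10, 5
9, 6
9, 3, 3
8, 7
8, 4, 3
7, 5, 3
7, 4, 4
6, 6, 3
6, 5, 4
6, 3, 3, 3
5, 5, 5
5, 4, 3, 3
4, 4, 4, 3
3, 3, 3, 3, 3
That's 17 in total.

17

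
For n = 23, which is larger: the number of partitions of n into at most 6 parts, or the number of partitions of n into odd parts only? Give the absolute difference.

350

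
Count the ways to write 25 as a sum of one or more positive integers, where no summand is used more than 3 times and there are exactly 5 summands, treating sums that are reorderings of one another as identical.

186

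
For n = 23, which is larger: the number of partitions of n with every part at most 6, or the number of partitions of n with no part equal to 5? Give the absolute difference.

Partitions of 23 with every part at most 6: 454.
Partitions of 23 with no part equal to 5: 870.
|454 − 870| = 416.

416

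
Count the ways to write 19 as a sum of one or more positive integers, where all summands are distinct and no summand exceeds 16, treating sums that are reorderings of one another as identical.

51

There are too many to list fully; the first 12 (by largest part) are:
3, 16
1, 2, 16
4, 15
1, 3, 15
5, 14
1, 4, 14
2, 3, 14
6, 13
1, 5, 13
2, 4, 13
1, 2, 3, 13
7, 12
…and 39 more, for 51 total.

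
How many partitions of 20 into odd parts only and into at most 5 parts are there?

20

Enumerating:
19 + 1
17 + 3
17 + 1 + 1 + 1
15 + 5
15 + 3 + 1 + 1
13 + 7
13 + 5 + 1 + 1
13 + 3 + 3 + 1
11 + 9
11 + 7 + 1 + 1
11 + 5 + 3 + 1
11 + 3 + 3 + 3
9 + 9 + 1 + 1
9 + 7 + 3 + 1
9 + 5 + 5 + 1
9 + 5 + 3 + 3
7 + 7 + 5 + 1
7 + 7 + 3 + 3
7 + 5 + 5 + 3
5 + 5 + 5 + 5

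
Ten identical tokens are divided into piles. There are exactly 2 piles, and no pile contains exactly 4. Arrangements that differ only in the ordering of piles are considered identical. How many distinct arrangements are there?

4

Enumerating:
9,1
8,2
7,3
5,5
Counting gives 4.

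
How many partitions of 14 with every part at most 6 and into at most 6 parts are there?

48

There are too many to list fully; the first 12 (by largest part) are:
2,6,6
1,1,6,6
3,5,6
1,2,5,6
1,1,1,5,6
4,4,6
1,3,4,6
2,2,4,6
1,1,2,4,6
1,1,1,1,4,6
2,3,3,6
1,1,3,3,6
…and 36 more, for 48 total.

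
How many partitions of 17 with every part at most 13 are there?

Direct enumeration gives 290 partitions.

290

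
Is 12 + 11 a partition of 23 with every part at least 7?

Yes

The parts sum to 23, and the condition 'every summand is at least 7' holds.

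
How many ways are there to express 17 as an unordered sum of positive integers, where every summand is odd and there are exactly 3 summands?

Enumerating:
15,1,1
13,3,1
11,5,1
11,3,3
9,7,1
9,5,3
7,7,3
7,5,5
That's 8 in total.

8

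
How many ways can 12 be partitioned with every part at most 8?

70

There are too many to list fully; the first 12 (by largest part) are:
4, 8
1, 3, 8
2, 2, 8
1, 1, 2, 8
1, 1, 1, 1, 8
5, 7
1, 4, 7
2, 3, 7
1, 1, 3, 7
1, 2, 2, 7
1, 1, 1, 2, 7
1, 1, 1, 1, 1, 7
…and 58 more, for 70 total.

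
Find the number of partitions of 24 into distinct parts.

122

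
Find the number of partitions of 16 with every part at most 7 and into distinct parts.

Enumerating:
7,6,3
7,6,2,1
7,5,4
7,5,3,1
7,4,3,2
6,5,4,1
6,5,3,2
6,4,3,2,1

8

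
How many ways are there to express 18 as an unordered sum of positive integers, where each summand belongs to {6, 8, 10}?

Listing the qualifying partitions of 18:
10,8
6,6,6
That's 2 in total.

2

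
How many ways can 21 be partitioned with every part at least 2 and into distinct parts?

41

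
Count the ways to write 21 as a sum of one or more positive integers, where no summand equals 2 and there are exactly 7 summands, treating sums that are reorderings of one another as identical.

34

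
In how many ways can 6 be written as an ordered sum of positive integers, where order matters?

Each of the 5 gaps between 6 units is either a break or not: 2^5 = 32.

32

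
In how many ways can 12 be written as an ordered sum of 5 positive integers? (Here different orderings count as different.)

330

Equivalently, choose which 4 of the 11 gaps become plus signs: C(11,4) = 330.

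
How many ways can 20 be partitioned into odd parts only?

64

There are too many to list fully; the first 12 (by largest part) are:
19+1
17+3
17+1+1+1
15+5
15+3+1+1
15+1+1+1+1+1
13+7
13+5+1+1
13+3+3+1
13+3+1+1+1+1
13+1+1+1+1+1+1+1
11+9
…and 52 more, for 64 total.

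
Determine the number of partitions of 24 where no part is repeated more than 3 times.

Counting exhaustively, 722 partitions satisfy the conditions.

722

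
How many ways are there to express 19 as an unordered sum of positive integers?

490

Enumerating by decreasing first part gives 490 partitions in all.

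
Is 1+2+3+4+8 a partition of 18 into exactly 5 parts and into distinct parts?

The parts sum to 18, and the condition 'there are exactly 5 summands' holds; the condition 'all summands are distinct' holds.

Yes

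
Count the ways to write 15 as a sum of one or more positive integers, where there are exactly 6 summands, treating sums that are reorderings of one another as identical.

26

There are too many to list fully; the first 12 (by largest part) are:
10 + 1 + 1 + 1 + 1 + 1
9 + 2 + 1 + 1 + 1 + 1
8 + 3 + 1 + 1 + 1 + 1
8 + 2 + 2 + 1 + 1 + 1
7 + 4 + 1 + 1 + 1 + 1
7 + 3 + 2 + 1 + 1 + 1
7 + 2 + 2 + 2 + 1 + 1
6 + 5 + 1 + 1 + 1 + 1
6 + 4 + 2 + 1 + 1 + 1
6 + 3 + 3 + 1 + 1 + 1
6 + 3 + 2 + 2 + 1 + 1
6 + 2 + 2 + 2 + 2 + 1
…and 14 more, for 26 total.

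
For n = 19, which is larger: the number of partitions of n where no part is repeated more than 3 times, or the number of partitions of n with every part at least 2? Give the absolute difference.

153

Partitions of 19 where no part is repeated more than 3 times: 258.
Partitions of 19 with every part at least 2: 105.
|258 − 105| = 153.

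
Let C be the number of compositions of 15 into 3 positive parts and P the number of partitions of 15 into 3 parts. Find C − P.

72

Compositions: C(14,2) = 91.
Unordered (partitions into 3 parts): 19.
Difference: 91 − 19 = 72.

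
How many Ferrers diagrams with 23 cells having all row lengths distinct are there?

104

Systematic enumeration (by largest part, then next-largest, …) yields 104.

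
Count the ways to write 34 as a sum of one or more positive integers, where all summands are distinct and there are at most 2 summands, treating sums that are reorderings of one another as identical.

The partitions of 34 that satisfy the conditions:
34
33 + 1
32 + 2
31 + 3
30 + 4
29 + 5
28 + 6
27 + 7
26 + 8
25 + 9
24 + 10
23 + 11
22 + 12
21 + 13
20 + 14
19 + 15
18 + 16
That's 17 in total.

17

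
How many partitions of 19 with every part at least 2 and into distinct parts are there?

29

There are too many to list fully; the first 12 (by largest part) are:
19
17+2
16+3
15+4
14+5
14+3+2
13+6
13+4+2
12+7
12+5+2
12+4+3
11+8
…and 17 more, for 29 total.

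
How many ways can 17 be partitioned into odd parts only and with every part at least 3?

The partitions of 17 that satisfy the conditions:
17
11+3+3
9+5+3
7+7+3
7+5+5
5+3+3+3+3
Counting gives 6.

6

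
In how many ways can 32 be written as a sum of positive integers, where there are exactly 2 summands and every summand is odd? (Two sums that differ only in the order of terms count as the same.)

8

Enumerating:
31+1
29+3
27+5
25+7
23+9
21+11
19+13
17+15
Counting gives 8.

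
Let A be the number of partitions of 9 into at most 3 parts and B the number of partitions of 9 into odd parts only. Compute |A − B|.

Partitions of 9 into at most 3 parts: 12.
Partitions of 9 into odd parts only: 8.
|12 − 8| = 4.

4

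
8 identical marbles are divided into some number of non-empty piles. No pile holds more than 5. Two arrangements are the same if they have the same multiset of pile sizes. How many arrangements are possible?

18

The partitions of 8 that satisfy the conditions:
5, 3
5, 2, 1
5, 1, 1, 1
4, 4
4, 3, 1
4, 2, 2
4, 2, 1, 1
4, 1, 1, 1, 1
3, 3, 2
3, 3, 1, 1
3, 2, 2, 1
3, 2, 1, 1, 1
3, 1, 1, 1, 1, 1
2, 2, 2, 2
2, 2, 2, 1, 1
2, 2, 1, 1, 1, 1
2, 1, 1, 1, 1, 1, 1
1, 1, 1, 1, 1, 1, 1, 1
Counting gives 18.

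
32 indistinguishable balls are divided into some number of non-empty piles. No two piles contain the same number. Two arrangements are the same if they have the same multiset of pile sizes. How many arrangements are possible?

Direct enumeration gives 390 partitions.

390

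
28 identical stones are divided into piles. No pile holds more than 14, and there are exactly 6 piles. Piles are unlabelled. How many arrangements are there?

Counting exhaustively, 331 partitions satisfy the conditions.

331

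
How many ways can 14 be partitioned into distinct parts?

22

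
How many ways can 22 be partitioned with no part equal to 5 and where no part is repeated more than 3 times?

Direct enumeration gives 320 partitions.

320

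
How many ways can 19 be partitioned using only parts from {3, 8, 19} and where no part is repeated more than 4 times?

The partitions of 19 that satisfy the conditions:
19
8, 8, 3

2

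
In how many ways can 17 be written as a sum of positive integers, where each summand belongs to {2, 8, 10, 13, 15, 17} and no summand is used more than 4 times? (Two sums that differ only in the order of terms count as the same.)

3

They are:
17
2,15
2,2,13
That's 3 in total.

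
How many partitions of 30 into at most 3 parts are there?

A full systematic count gives 91.

91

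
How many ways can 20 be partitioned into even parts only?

There are too many to list fully; the first 12 (by largest part) are:
20
18,2
16,4
16,2,2
14,6
14,4,2
14,2,2,2
12,8
12,6,2
12,4,4
12,4,2,2
12,2,2,2,2
…and 30 more, for 42 total.

42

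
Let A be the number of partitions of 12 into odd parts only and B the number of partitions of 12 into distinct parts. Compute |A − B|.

0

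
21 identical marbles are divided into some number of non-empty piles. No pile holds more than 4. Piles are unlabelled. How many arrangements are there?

Enumerating by decreasing first part gives 120 partitions in all.

120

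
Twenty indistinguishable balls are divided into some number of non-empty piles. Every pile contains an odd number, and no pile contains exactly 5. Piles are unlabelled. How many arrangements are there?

37

There are too many to list fully; the first 12 (by largest part) are:
19 + 1
17 + 3
17 + 1 + 1 + 1
15 + 3 + 1 + 1
15 + 1 + 1 + 1 + 1 + 1
13 + 7
13 + 3 + 3 + 1
13 + 3 + 1 + 1 + 1 + 1
13 + 1 + 1 + 1 + 1 + 1 + 1 + 1
11 + 9
11 + 7 + 1 + 1
11 + 3 + 3 + 3
…and 25 more, for 37 total.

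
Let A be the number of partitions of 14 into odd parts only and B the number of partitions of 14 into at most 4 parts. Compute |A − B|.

25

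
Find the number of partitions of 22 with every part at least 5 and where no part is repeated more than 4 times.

18

The partitions of 22 that satisfy the conditions:
22
17+5
16+6
15+7
14+8
13+9
12+10
12+5+5
11+11
11+6+5
10+7+5
10+6+6
9+8+5
9+7+6
8+8+6
8+7+7
7+5+5+5
6+6+5+5
That's 18 in total.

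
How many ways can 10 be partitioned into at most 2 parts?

6

The partitions of 10 that satisfy the conditions:
10
9, 1
8, 2
7, 3
6, 4
5, 5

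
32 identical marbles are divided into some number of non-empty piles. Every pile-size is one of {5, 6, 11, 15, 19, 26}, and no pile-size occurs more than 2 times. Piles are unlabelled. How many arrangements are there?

The partitions of 32 that satisfy the conditions:
6,26
6,11,15
5,6,6,15
5,5,11,11
Counting gives 4.

4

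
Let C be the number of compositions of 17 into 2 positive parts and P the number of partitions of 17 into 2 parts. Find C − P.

8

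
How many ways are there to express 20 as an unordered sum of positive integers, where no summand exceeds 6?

282

A full systematic count gives 282.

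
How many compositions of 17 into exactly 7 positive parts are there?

A composition of 17 into 7 positive parts is chosen by placing 6 dividers among the 16 gaps between 17 units: C(16,6) = 8008.

8008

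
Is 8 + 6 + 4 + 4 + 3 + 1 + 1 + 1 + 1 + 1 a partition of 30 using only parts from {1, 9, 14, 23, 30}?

No

The parts sum to 30, and the condition 'each summand belongs to {1, 9, 14, 23, 30}' is violated.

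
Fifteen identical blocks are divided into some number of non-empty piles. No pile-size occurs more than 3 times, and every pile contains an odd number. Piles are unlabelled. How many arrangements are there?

13

The partitions of 15 that satisfy the conditions:
15
1, 1, 13
1, 3, 11
1, 5, 9
3, 3, 9
1, 1, 1, 3, 9
1, 7, 7
3, 5, 7
1, 1, 1, 5, 7
1, 1, 3, 3, 7
5, 5, 5
1, 1, 3, 5, 5
1, 3, 3, 3, 5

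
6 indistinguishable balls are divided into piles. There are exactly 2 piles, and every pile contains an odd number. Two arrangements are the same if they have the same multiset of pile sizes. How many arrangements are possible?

They are:
5+1
3+3

2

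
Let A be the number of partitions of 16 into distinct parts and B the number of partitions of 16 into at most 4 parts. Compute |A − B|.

Partitions of 16 into distinct parts: 32.
Partitions of 16 into at most 4 parts: 64.
|32 − 64| = 32.

32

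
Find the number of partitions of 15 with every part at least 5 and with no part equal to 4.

5

Listing the qualifying partitions of 15:
15
10 + 5
9 + 6
8 + 7
5 + 5 + 5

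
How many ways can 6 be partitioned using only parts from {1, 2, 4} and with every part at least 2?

2

Listing the qualifying partitions of 6:
4,2
2,2,2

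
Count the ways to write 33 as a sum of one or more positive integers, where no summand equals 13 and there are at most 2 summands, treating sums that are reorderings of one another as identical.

16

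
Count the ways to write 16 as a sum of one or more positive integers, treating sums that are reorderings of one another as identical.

Counting exhaustively, 231 partitions satisfy the conditions.

231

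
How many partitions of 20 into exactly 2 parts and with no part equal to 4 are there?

Enumerating:
19+1
18+2
17+3
15+5
14+6
13+7
12+8
11+9
10+10

9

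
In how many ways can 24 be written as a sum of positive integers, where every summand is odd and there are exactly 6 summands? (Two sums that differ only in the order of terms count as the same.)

26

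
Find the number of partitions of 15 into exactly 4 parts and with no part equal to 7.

22

The partitions of 15 that satisfy the conditions:
12, 1, 1, 1
11, 2, 1, 1
10, 3, 1, 1
10, 2, 2, 1
9, 4, 1, 1
9, 3, 2, 1
9, 2, 2, 2
8, 5, 1, 1
8, 4, 2, 1
8, 3, 3, 1
8, 3, 2, 2
6, 6, 2, 1
6, 5, 3, 1
6, 5, 2, 2
6, 4, 4, 1
6, 4, 3, 2
6, 3, 3, 3
5, 5, 4, 1
5, 5, 3, 2
5, 4, 4, 2
5, 4, 3, 3
4, 4, 4, 3
That's 22 in total.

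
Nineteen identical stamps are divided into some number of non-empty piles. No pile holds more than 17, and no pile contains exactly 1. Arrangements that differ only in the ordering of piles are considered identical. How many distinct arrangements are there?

104

Enumerating by decreasing first part gives 104 partitions in all.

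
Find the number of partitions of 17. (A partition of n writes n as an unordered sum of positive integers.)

Enumerating by decreasing first part gives 297 partitions in all.

297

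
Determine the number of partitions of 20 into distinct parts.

64

There are too many to list fully; the first 12 (by largest part) are:
20
1+19
2+18
3+17
1+2+17
4+16
1+3+16
5+15
1+4+15
2+3+15
6+14
1+5+14
…and 52 more, for 64 total.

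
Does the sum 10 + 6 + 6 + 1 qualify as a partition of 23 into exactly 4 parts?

Yes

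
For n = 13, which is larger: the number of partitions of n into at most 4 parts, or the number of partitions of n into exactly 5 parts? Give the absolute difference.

Partitions of 13 into at most 4 parts: 39.
Partitions of 13 into exactly 5 parts: 18.
|39 − 18| = 21.

21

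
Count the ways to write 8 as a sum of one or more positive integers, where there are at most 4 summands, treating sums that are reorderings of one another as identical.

Listing the qualifying partitions of 8:
8
1 + 7
2 + 6
1 + 1 + 6
3 + 5
1 + 2 + 5
1 + 1 + 1 + 5
4 + 4
1 + 3 + 4
2 + 2 + 4
1 + 1 + 2 + 4
2 + 3 + 3
1 + 1 + 3 + 3
1 + 2 + 2 + 3
2 + 2 + 2 + 2

15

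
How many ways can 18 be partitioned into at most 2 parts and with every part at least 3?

8

Enumerating:
18
3 + 15
4 + 14
5 + 13
6 + 12
7 + 11
8 + 10
9 + 9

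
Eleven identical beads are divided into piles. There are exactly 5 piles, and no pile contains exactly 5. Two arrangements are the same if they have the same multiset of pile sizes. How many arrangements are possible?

8

Listing the qualifying partitions of 11:
7,1,1,1,1
6,2,1,1,1
4,4,1,1,1
4,3,2,1,1
4,2,2,2,1
3,3,3,1,1
3,3,2,2,1
3,2,2,2,2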